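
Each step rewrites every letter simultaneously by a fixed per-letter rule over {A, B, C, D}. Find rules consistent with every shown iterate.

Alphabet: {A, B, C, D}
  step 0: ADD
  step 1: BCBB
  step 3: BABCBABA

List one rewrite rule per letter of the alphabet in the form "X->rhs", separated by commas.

  step 0 ⇒ step 1: ADD ⇒ BC·B·B
    A ↦ BC
    D ↦ B
    B ↦ DC  (constrained at step 1)
    C ↦ A  (constrained at step 1)

A->BC, B->DC, C->A, D->B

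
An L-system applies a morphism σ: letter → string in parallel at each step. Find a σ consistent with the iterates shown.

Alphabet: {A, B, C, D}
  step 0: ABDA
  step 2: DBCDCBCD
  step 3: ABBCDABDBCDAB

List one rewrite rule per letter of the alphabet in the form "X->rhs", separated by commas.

A->C, B->BC, C->D, D->AB

  step 2 ⇒ step 3: DBCDCBCD ⇒ AB·BC·D·AB·D·BC·D·AB
    B ↦ BC
    C ↦ D
    D ↦ AB
    A ↦ C  (constrained at step 0)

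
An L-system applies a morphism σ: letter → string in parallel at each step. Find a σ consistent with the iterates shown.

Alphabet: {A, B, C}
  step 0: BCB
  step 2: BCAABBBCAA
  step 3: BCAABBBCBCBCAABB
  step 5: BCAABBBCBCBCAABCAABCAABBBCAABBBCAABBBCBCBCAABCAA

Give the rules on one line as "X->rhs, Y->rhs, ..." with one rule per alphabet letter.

A->B, B->BC, C->AA

  step 2 ⇒ step 3: BCAABBBCAA ⇒ BC·AA·B·B·BC·BC·BC·AA·B·B
    A ↦ B
    B ↦ BC
    C ↦ AA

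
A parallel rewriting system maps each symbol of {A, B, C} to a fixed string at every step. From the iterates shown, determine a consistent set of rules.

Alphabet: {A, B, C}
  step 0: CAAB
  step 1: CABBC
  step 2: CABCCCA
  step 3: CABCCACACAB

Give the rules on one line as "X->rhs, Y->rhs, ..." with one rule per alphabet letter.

  step 2 ⇒ step 3: CABCCCA ⇒ CA·B·C·CA·CA·CA·B
    A ↦ B
    B ↦ C
    C ↦ CA

A->B, B->C, C->CA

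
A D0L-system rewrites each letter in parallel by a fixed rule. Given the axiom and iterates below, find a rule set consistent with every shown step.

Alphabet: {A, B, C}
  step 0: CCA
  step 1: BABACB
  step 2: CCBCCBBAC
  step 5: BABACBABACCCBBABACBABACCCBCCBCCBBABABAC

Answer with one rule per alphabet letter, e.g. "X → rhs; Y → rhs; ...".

  step 1 ⇒ step 2: BABACB ⇒ C·CB·C·CB·BA·C
    A ↦ CB
    B ↦ C
    C ↦ BA

A->CB, B->C, C->BA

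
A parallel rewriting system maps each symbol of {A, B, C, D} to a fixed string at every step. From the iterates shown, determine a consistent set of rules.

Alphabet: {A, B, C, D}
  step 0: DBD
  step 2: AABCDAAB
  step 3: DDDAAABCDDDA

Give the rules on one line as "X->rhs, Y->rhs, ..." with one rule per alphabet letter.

  step 2 ⇒ step 3: AABCDAAB ⇒ D·D·DA·AAB·C·D·D·DA
    A ↦ D
    B ↦ DA
    C ↦ AAB
    D ↦ C

A->D, B->DA, C->AAB, D->C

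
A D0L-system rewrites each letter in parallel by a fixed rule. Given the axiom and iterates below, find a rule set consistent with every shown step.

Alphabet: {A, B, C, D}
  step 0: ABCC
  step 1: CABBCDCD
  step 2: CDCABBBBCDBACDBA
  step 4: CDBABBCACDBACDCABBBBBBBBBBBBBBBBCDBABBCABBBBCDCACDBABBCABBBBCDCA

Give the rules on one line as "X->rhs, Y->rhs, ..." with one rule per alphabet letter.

A->CA, B->BB, C->CD, D->BA

  step 1 ⇒ step 2: CABBCDCD ⇒ CD·CA·BB·BB·CD·BA·CD·BA
    A ↦ CA
    B ↦ BB
    C ↦ CD
    D ↦ BA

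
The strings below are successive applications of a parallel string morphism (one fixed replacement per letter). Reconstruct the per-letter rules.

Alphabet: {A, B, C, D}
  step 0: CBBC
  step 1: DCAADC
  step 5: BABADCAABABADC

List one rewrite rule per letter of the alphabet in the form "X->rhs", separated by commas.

A->B, B->A, C->DC, D->A

  step 0 ⇒ step 1: CBBC ⇒ DC·A·A·DC
    B ↦ A
    C ↦ DC
    A ↦ B  (constrained at step 1)
    D ↦ A  (constrained at step 1)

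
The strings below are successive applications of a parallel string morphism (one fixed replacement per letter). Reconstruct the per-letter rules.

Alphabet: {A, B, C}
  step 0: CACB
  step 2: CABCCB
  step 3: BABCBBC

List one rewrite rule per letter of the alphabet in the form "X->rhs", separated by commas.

A->AB, B->C, C->B

  step 2 ⇒ step 3: CABCCB ⇒ B·AB·C·B·B·C
    A ↦ AB
    B ↦ C
    C ↦ B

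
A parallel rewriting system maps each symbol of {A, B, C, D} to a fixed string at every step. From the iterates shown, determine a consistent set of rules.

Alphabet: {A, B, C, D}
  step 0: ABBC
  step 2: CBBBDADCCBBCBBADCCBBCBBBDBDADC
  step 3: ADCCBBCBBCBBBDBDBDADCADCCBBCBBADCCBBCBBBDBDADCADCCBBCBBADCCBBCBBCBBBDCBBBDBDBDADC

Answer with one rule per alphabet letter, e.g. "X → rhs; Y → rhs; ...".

A->BD, B->CBB, C->ADC, D->BD

  step 2 ⇒ step 3: CBBBDADCCBBCBBADCCBBCBBBDBDADC ⇒ ADC·CBB·CBB·CBB·BD·BD·BD·ADC·ADC·CBB·CBB·ADC·CBB·CBB·BD·BD·ADC·ADC·CBB·CBB·ADC·CBB·CBB·CBB·BD·CBB·BD·BD·BD·ADC
    A ↦ BD
    B ↦ CBB
    C ↦ ADC
    D ↦ BD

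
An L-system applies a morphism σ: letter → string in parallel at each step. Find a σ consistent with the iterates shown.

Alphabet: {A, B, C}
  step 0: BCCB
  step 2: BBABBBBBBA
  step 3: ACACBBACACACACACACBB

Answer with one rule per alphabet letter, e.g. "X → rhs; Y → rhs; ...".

  step 2 ⇒ step 3: BBABBBBBBA ⇒ AC·AC·BB·AC·AC·AC·AC·AC·AC·BB
    A ↦ BB
    B ↦ AC
    C ↦ A  (constrained at step 0)

A->BB, B->AC, C->A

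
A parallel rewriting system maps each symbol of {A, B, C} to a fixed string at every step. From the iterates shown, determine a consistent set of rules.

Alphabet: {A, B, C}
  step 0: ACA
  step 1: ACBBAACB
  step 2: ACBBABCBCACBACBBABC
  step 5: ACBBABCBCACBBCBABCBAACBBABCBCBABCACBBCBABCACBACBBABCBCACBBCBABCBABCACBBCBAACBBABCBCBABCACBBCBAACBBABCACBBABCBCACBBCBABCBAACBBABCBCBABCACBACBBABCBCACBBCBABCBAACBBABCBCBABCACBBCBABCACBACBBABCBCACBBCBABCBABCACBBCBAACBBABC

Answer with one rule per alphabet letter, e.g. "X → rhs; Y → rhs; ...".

  step 1 ⇒ step 2: ACBBAACB ⇒ ACB·BA·BC·BC·ACB·ACB·BA·BC
    A ↦ ACB
    B ↦ BC
    C ↦ BA

A->ACB, B->BC, C->BA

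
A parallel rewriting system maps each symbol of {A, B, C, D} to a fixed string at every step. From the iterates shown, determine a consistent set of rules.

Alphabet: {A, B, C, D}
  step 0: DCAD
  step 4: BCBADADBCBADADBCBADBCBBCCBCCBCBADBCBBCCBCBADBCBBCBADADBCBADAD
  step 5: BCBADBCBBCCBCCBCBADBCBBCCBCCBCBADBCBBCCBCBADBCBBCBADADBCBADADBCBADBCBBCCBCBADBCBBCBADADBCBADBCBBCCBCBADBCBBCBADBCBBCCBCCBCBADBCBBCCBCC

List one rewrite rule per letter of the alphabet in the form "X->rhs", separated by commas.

A->B, B->BCB, C->AD, D->CC

  step 4 ⇒ step 5: BCBADADBCBADADBCBADBCBBCCBCCBCBADBCBBCCBCBADBCBBCBADADBCBADAD ⇒ BCB·AD·BCB·B·CC·B·CC·BCB·AD·BCB·B·CC·B·CC·BCB·AD·BCB·B·CC·BCB·AD·BCB·BCB·AD·AD·BCB·AD·AD·BCB·AD·BCB·B·CC·BCB·AD·BCB·BCB·AD·AD·BCB·AD·BCB·B·CC·BCB·AD·BCB·BCB·AD·BCB·B·CC·B·CC·BCB·AD·BCB·B·CC·B·CC
    A ↦ B
    B ↦ BCB
    C ↦ AD
    D ↦ CC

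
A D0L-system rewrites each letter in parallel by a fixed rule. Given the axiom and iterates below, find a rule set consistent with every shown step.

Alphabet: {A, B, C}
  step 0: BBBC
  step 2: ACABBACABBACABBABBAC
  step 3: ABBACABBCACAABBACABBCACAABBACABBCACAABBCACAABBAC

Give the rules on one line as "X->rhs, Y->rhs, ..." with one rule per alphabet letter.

A->ABB, B->CA, C->AC

  step 2 ⇒ step 3: ACABBACABBACABBABBAC ⇒ ABB·AC·ABB·CA·CA·ABB·AC·ABB·CA·CA·ABB·AC·ABB·CA·CA·ABB·CA·CA·ABB·AC
    A ↦ ABB
    B ↦ CA
    C ↦ AC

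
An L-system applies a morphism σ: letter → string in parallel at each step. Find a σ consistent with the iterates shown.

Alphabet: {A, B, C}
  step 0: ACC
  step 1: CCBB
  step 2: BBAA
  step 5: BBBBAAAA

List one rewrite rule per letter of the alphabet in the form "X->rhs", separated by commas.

A->CC, B->A, C->B

  step 1 ⇒ step 2: CCBB ⇒ B·B·A·A
    B ↦ A
    C ↦ B
  step 0 ⇒ step 1: ACC ⇒ CC·B·B
    A ↦ CC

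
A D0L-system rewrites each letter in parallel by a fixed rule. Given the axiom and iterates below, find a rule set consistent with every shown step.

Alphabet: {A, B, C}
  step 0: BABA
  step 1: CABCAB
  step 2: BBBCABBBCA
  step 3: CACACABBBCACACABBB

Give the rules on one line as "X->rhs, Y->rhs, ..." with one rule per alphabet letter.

A->B, B->CA, C->BB

  step 2 ⇒ step 3: BBBCABBBCA ⇒ CA·CA·CA·BB·B·CA·CA·CA·BB·B
    A ↦ B
    B ↦ CA
    C ↦ BB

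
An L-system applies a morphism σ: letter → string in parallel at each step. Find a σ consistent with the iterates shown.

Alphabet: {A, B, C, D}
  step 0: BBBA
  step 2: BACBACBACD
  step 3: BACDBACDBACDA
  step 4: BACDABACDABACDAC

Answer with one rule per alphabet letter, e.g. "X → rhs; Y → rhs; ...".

  step 3 ⇒ step 4: BACDBACDBACDA ⇒ BA·C·D·A·BA·C·D·A·BA·C·D·A·C
    A ↦ C
    B ↦ BA
    C ↦ D
    D ↦ A

A->C, B->BA, C->D, D->A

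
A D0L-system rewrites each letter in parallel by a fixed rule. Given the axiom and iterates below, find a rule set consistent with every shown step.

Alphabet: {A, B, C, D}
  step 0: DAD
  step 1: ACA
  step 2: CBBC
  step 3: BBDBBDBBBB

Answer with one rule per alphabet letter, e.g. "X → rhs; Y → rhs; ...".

A->C, B->DBB, C->BB, D->A

  step 2 ⇒ step 3: CBBC ⇒ BB·DBB·DBB·BB
    B ↦ DBB
    C ↦ BB
  step 0 ⇒ step 1: DAD ⇒ A·C·A
    A ↦ C
  step 0 ⇒ step 1: DAD ⇒ A·C·A
    D ↦ A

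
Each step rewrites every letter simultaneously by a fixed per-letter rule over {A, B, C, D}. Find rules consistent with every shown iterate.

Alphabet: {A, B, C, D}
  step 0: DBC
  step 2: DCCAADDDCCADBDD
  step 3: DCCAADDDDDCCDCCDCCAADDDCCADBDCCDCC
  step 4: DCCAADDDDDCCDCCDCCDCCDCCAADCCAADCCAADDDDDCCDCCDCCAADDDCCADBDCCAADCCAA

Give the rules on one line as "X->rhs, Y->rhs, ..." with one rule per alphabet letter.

A->DD, B->ADB, C->A, D->DCC

  step 3 ⇒ step 4: DCCAADDDDDCCDCCDCCAADDDCCADBDCCDCC ⇒ DCC·A·A·DD·DD·DCC·DCC·DCC·DCC·DCC·A·A·DCC·A·A·DCC·A·A·DD·DD·DCC·DCC·DCC·A·A·DD·DCC·ADB·DCC·A·A·DCC·A·A
    A ↦ DD
    B ↦ ADB
    C ↦ A
    D ↦ DCC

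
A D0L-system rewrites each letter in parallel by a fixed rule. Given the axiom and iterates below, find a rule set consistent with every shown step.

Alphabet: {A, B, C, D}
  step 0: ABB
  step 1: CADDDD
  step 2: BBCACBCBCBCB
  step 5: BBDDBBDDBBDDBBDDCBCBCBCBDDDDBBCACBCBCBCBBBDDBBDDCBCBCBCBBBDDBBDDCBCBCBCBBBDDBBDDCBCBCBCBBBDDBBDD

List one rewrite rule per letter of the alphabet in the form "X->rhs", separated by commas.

A->CA, B->DD, C->BB, D->CB

  step 1 ⇒ step 2: CADDDD ⇒ BB·CA·CB·CB·CB·CB
    A ↦ CA
    C ↦ BB
    D ↦ CB
  step 0 ⇒ step 1: ABB ⇒ CA·DD·DD
    B ↦ DD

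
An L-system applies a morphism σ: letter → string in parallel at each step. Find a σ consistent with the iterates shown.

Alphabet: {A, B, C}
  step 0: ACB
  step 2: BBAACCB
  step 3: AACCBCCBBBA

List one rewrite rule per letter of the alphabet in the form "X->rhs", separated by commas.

A->CCB, B->A, C->B

  step 2 ⇒ step 3: BBAACCB ⇒ A·A·CCB·CCB·B·B·A
    A ↦ CCB
    B ↦ A
    C ↦ B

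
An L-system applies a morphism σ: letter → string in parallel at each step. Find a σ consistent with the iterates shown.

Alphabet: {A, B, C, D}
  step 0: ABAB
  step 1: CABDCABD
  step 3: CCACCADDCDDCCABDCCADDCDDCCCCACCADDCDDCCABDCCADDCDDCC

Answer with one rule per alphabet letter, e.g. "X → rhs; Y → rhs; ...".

  step 0 ⇒ step 1: ABAB ⇒ C·ABD·C·ABD
    A ↦ C
    B ↦ ABD
    C ↦ DDC  (constrained at step 1)
    D ↦ CCA  (constrained at step 1)

A->C, B->ABD, C->DDC, D->CCA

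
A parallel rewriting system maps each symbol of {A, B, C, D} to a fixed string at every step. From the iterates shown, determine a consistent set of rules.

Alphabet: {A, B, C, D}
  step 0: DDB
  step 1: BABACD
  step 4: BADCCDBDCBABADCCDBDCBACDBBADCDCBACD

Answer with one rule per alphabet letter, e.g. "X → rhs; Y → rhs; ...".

A->B, B->CD, C->DC, D->BA

  step 0 ⇒ step 1: DDB ⇒ BA·BA·CD
    B ↦ CD
    D ↦ BA
    A ↦ B  (constrained at step 1)
    C ↦ DC  (constrained at step 1)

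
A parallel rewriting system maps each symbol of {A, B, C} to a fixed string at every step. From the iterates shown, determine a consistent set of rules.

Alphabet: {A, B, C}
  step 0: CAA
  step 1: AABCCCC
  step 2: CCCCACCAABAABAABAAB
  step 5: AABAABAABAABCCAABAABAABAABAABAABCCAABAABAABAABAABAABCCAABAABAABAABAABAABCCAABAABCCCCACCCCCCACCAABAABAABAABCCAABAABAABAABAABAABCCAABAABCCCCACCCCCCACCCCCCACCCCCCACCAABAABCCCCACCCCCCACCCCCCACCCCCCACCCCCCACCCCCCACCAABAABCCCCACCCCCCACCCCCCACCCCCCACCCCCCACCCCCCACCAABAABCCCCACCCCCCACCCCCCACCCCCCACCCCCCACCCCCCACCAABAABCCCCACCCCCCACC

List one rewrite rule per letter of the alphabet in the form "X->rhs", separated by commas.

  step 1 ⇒ step 2: AABCCCC ⇒ CC·CC·ACC·AAB·AAB·AAB·AAB
    A ↦ CC
    B ↦ ACC
    C ↦ AAB

A->CC, B->ACC, C->AAB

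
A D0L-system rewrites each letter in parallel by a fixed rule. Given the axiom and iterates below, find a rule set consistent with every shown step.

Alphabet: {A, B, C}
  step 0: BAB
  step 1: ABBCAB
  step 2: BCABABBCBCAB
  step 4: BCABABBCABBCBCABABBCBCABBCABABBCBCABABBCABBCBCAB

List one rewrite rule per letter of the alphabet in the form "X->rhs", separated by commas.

A->BC, B->AB, C->BC

  step 1 ⇒ step 2: ABBCAB ⇒ BC·AB·AB·BC·BC·AB
    A ↦ BC
    B ↦ AB
    C ↦ BC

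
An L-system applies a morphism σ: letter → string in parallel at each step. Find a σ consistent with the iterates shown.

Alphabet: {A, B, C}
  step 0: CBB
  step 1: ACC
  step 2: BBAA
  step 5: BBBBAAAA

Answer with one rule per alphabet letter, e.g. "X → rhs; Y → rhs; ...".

A->BB, B->C, C->A

  step 1 ⇒ step 2: ACC ⇒ BB·A·A
    A ↦ BB
    C ↦ A
  step 0 ⇒ step 1: CBB ⇒ A·C·C
    B ↦ C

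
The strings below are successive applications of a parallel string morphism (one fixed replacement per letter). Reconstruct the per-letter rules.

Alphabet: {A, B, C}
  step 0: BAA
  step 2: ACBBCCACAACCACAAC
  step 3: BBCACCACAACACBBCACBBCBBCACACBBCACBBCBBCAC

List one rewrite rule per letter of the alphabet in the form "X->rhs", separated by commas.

  step 2 ⇒ step 3: ACBBCCACAACCACAAC ⇒ BBC·AC·CA·CA·AC·AC·BBC·AC·BBC·BBC·AC·AC·BBC·AC·BBC·BBC·AC
    A ↦ BBC
    B ↦ CA
    C ↦ AC

A->BBC, B->CA, C->AC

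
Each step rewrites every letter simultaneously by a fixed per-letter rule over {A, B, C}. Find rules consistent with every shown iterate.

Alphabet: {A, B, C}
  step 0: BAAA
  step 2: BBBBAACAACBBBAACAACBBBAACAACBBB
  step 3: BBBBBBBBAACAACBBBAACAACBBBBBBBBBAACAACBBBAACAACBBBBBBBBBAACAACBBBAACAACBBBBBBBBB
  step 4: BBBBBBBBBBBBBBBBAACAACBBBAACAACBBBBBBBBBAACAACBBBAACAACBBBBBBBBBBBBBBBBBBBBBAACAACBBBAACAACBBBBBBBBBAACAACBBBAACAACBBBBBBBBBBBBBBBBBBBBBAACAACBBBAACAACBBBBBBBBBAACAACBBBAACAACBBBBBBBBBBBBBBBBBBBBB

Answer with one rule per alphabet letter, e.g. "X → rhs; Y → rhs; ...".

  step 3 ⇒ step 4: BBBBBBBBAACAACBBBAACAACBBBBBBBBBAACAACBBBAACAACBBBBBBBBBAACAACBBBAACAACBBBBBBBBB ⇒ BB·BB·BB·BB·BB·BB·BB·BB·AAC·AAC·BBB·AAC·AAC·BBB·BB·BB·BB·AAC·AAC·BBB·AAC·AAC·BBB·BB·BB·BB·BB·BB·BB·BB·BB·BB·AAC·AAC·BBB·AAC·AAC·BBB·BB·BB·BB·AAC·AAC·BBB·AAC·AAC·BBB·BB·BB·BB·BB·BB·BB·BB·BB·BB·AAC·AAC·BBB·AAC·AAC·BBB·BB·BB·BB·AAC·AAC·BBB·AAC·AAC·BBB·BB·BB·BB·BB·BB·BB·BB·BB·BB
    A ↦ AAC
    B ↦ BB
    C ↦ BBB

A->AAC, B->BB, C->BBB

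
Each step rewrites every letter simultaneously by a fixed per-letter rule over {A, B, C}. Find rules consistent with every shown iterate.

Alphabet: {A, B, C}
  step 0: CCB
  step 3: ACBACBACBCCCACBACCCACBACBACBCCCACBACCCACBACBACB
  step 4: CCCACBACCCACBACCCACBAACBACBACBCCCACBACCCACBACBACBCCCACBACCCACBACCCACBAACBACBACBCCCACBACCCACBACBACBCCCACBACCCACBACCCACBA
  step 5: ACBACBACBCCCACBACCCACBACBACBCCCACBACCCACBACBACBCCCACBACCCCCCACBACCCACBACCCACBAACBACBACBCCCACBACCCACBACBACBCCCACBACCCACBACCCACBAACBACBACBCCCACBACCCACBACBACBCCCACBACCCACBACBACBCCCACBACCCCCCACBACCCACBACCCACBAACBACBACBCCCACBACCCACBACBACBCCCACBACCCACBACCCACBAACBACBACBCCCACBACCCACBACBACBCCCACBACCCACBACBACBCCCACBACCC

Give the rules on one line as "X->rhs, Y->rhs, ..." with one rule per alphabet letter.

  step 4 ⇒ step 5: CCCACBACCCACBACCCACBAACBACBACBCCCACBACCCACBACBACBCCCACBACCCACBACCCACBAACBACBACBCCCACBACCCACBACBACBCCCACBACCCACBACCCACBA ⇒ ACB·ACB·ACB·CCC·ACB·A·CCC·ACB·ACB·ACB·CCC·ACB·A·CCC·ACB·ACB·ACB·CCC·ACB·A·CCC·CCC·ACB·A·CCC·ACB·A·CCC·ACB·A·ACB·ACB·ACB·CCC·ACB·A·CCC·ACB·ACB·ACB·CCC·ACB·A·CCC·ACB·A·CCC·ACB·A·ACB·ACB·ACB·CCC·ACB·A·CCC·ACB·ACB·ACB·CCC·ACB·A·CCC·ACB·ACB·ACB·CCC·ACB·A·CCC·CCC·ACB·A·CCC·ACB·A·CCC·ACB·A·ACB·ACB·ACB·CCC·ACB·A·CCC·ACB·ACB·ACB·CCC·ACB·A·CCC·ACB·A·CCC·ACB·A·ACB·ACB·ACB·CCC·ACB·A·CCC·ACB·ACB·ACB·CCC·ACB·A·CCC·ACB·ACB·ACB·CCC·ACB·A·CCC
    A ↦ CCC
    B ↦ A
    C ↦ ACB

A->CCC, B->A, C->ACB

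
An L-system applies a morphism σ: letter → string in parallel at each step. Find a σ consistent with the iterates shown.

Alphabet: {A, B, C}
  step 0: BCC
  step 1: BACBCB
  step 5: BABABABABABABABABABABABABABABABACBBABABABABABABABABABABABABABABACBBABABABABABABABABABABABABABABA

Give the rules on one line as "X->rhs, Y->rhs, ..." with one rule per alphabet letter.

A->BA, B->BA, C->CB

  step 0 ⇒ step 1: BCC ⇒ BA·CB·CB
    B ↦ BA
    C ↦ CB
    A ↦ BA  (constrained at step 1)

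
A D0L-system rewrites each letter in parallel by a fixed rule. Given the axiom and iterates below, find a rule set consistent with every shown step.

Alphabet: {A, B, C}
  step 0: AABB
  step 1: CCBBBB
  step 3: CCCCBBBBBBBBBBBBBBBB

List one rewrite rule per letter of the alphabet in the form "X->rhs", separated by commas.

  step 0 ⇒ step 1: AABB ⇒ C·C·BB·BB
    A ↦ C
    B ↦ BB
    C ↦ AA  (constrained at step 1)

A->C, B->BB, C->AA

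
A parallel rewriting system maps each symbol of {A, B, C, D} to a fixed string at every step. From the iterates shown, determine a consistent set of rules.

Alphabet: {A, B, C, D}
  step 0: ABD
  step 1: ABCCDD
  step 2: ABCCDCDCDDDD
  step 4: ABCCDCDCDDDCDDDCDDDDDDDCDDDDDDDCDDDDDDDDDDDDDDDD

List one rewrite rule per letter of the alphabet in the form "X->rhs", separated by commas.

  step 1 ⇒ step 2: ABCCDD ⇒ AB·CC·DC·DC·DD·DD
    A ↦ AB
    B ↦ CC
    C ↦ DC
    D ↦ DD

A->AB, B->CC, C->DC, D->DD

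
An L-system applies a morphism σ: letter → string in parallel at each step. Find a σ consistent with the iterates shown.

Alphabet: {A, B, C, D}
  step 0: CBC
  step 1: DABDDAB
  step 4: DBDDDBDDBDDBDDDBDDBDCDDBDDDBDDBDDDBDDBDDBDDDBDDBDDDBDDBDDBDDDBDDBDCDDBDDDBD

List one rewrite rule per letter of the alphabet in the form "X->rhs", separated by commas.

  step 0 ⇒ step 1: CBC ⇒ DAB·D·DAB
    B ↦ D
    C ↦ DAB
    A ↦ C  (constrained at step 1)
    D ↦ DBD  (constrained at step 1)

A->C, B->D, C->DAB, D->DBD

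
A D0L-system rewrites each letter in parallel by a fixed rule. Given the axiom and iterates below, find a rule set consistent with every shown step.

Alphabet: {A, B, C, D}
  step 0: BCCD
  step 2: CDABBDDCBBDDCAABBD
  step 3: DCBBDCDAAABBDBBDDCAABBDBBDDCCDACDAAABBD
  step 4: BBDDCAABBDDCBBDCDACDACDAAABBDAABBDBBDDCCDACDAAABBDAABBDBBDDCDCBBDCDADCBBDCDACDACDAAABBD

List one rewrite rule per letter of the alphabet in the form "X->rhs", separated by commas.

A->CDA, B->A, C->DC, D->BBD

  step 3 ⇒ step 4: DCBBDCDAAABBDBBDDCAABBDBBDDCCDACDAAABBD ⇒ BBD·DC·A·A·BBD·DC·BBD·CDA·CDA·CDA·A·A·BBD·A·A·BBD·BBD·DC·CDA·CDA·A·A·BBD·A·A·BBD·BBD·DC·DC·BBD·CDA·DC·BBD·CDA·CDA·CDA·A·A·BBD
    A ↦ CDA
    B ↦ A
    C ↦ DC
    D ↦ BBD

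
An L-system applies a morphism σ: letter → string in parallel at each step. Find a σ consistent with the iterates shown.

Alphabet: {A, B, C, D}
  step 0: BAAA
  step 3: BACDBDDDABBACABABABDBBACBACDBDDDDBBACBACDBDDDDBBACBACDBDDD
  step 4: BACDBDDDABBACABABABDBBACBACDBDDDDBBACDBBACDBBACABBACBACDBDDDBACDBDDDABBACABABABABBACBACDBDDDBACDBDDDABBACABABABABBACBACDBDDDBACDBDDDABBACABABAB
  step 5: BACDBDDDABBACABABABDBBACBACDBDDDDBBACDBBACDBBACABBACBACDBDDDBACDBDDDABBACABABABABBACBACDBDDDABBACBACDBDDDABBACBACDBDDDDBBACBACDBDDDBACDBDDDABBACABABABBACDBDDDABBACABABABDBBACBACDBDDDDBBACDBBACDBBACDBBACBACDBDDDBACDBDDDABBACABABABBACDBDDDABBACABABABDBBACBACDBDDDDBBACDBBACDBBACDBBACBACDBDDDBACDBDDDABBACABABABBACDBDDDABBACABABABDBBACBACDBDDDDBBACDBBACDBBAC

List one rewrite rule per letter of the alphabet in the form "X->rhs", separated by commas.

A->DB, B->BAC, C->DDD, D->AB

  step 4 ⇒ step 5: BACDBDDDABBACABABABDBBACBACDBDDDDBBACDBBACDBBACABBACBACDBDDDBACDBDDDABBACABABABABBACBACDBDDDBACDBDDDABBACABABABABBACBACDBDDDBACDBDDDABBACABABAB ⇒ BAC·DB·DDD·AB·BAC·AB·AB·AB·DB·BAC·BAC·DB·DDD·DB·BAC·DB·BAC·DB·BAC·AB·BAC·BAC·DB·DDD·BAC·DB·DDD·AB·BAC·AB·AB·AB·AB·BAC·BAC·DB·DDD·AB·BAC·BAC·DB·DDD·AB·BAC·BAC·DB·DDD·DB·BAC·BAC·DB·DDD·BAC·DB·DDD·AB·BAC·AB·AB·AB·BAC·DB·DDD·AB·BAC·AB·AB·AB·DB·BAC·BAC·DB·DDD·DB·BAC·DB·BAC·DB·BAC·DB·BAC·BAC·DB·DDD·BAC·DB·DDD·AB·BAC·AB·AB·AB·BAC·DB·DDD·AB·BAC·AB·AB·AB·DB·BAC·BAC·DB·DDD·DB·BAC·DB·BAC·DB·BAC·DB·BAC·BAC·DB·DDD·BAC·DB·DDD·AB·BAC·AB·AB·AB·BAC·DB·DDD·AB·BAC·AB·AB·AB·DB·BAC·BAC·DB·DDD·DB·BAC·DB·BAC·DB·BAC
    A ↦ DB
    B ↦ BAC
    C ↦ DDD
    D ↦ AB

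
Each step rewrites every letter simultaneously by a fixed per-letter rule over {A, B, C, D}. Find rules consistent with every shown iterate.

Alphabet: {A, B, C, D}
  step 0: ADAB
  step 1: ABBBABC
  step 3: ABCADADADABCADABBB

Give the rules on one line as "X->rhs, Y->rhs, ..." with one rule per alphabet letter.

  step 0 ⇒ step 1: ADAB ⇒ AB·BB·AB·C
    A ↦ AB
    B ↦ C
    D ↦ BB
    C ↦ AD  (constrained at step 1)

A->AB, B->C, C->AD, D->BB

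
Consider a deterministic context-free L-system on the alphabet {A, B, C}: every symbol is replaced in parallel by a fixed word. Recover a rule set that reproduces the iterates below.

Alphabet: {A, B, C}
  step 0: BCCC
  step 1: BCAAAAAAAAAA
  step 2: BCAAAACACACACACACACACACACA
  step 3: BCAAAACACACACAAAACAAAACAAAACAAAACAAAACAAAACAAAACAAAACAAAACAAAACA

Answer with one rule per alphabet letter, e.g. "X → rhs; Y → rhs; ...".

  step 2 ⇒ step 3: BCAAAACACACACACACACACACACA ⇒ BCA·AAA·CA·CA·CA·CA·AAA·CA·AAA·CA·AAA·CA·AAA·CA·AAA·CA·AAA·CA·AAA·CA·AAA·CA·AAA·CA·AAA·CA
    A ↦ CA
    B ↦ BCA
    C ↦ AAA

A->CA, B->BCA, C->AAA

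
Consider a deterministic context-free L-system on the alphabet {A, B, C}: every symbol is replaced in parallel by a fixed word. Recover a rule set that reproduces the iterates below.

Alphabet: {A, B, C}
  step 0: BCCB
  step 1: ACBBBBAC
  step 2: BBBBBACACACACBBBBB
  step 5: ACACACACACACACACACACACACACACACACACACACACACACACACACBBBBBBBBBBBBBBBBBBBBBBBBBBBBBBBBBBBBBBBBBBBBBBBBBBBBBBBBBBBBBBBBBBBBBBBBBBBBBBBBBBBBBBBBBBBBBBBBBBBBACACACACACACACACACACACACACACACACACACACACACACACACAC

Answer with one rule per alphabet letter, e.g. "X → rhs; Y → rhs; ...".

A->BBB, B->AC, C->BB

  step 1 ⇒ step 2: ACBBBBAC ⇒ BBB·BB·AC·AC·AC·AC·BBB·BB
    A ↦ BBB
    B ↦ AC
    C ↦ BB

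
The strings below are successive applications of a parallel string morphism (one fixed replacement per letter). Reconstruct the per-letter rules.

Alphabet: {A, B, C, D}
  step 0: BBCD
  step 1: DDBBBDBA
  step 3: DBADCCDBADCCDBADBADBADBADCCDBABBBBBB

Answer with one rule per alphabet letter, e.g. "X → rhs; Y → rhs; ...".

A->CC, B->D, C->BBB, D->DBA

  step 0 ⇒ step 1: BBCD ⇒ D·D·BBB·DBA
    B ↦ D
    C ↦ BBB
    D ↦ DBA
    A ↦ CC  (constrained at step 1)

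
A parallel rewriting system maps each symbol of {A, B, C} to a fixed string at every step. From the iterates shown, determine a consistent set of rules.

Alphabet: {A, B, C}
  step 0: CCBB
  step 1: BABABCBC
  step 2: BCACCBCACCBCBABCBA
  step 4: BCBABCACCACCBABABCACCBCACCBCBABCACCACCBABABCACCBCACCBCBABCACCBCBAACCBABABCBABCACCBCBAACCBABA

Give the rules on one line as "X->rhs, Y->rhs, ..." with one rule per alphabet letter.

A->ACC, B->BC, C->BA

  step 1 ⇒ step 2: BABABCBC ⇒ BC·ACC·BC·ACC·BC·BA·BC·BA
    A ↦ ACC
    B ↦ BC
    C ↦ BA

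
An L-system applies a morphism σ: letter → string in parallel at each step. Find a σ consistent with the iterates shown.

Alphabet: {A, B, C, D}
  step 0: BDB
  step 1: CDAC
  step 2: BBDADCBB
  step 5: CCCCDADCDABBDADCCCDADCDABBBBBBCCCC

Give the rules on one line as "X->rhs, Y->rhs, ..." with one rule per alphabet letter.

A->DC, B->C, C->BB, D->DA

  step 1 ⇒ step 2: CDAC ⇒ BB·DA·DC·BB
    A ↦ DC
    C ↦ BB
    D ↦ DA
  step 0 ⇒ step 1: BDB ⇒ C·DA·C
    B ↦ C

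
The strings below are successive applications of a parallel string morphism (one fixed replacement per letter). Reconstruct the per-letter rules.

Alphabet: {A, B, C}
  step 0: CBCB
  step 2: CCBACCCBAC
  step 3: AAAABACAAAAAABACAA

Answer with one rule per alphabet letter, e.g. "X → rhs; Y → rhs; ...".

  step 2 ⇒ step 3: CCBACCCBAC ⇒ AA·AA·BA·C·AA·AA·AA·BA·C·AA
    A ↦ C
    B ↦ BA
    C ↦ AA

A->C, B->BA, C->AA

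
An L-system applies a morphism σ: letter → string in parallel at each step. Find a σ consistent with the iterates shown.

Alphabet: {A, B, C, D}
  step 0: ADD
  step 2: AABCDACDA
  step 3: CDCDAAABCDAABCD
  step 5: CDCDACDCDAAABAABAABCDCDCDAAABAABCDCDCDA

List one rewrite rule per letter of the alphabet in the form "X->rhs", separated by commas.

A->CD, B->A, C->A, D->AB

  step 2 ⇒ step 3: AABCDACDA ⇒ CD·CD·A·A·AB·CD·A·AB·CD
    A ↦ CD
    B ↦ A
    C ↦ A
    D ↦ AB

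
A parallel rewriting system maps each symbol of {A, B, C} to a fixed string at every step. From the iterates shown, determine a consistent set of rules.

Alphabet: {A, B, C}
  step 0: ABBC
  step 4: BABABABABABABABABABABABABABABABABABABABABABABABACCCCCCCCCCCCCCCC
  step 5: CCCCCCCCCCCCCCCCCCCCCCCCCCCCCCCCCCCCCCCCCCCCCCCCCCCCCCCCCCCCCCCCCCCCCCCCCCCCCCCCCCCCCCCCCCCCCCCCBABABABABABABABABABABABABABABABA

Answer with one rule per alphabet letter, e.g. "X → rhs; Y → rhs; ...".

A->CC, B->CC, C->BA

  step 4 ⇒ step 5: BABABABABABABABABABABABABABABABABABABABABABABABACCCCCCCCCCCCCCCC ⇒ CC·CC·CC·CC·CC·CC·CC·CC·CC·CC·CC·CC·CC·CC·CC·CC·CC·CC·CC·CC·CC·CC·CC·CC·CC·CC·CC·CC·CC·CC·CC·CC·CC·CC·CC·CC·CC·CC·CC·CC·CC·CC·CC·CC·CC·CC·CC·CC·BA·BA·BA·BA·BA·BA·BA·BA·BA·BA·BA·BA·BA·BA·BA·BA
    A ↦ CC
    B ↦ CC
    C ↦ BA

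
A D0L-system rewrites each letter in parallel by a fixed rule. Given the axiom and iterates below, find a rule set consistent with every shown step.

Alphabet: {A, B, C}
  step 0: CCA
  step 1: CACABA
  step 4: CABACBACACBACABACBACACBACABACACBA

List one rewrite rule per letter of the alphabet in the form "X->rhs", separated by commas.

A->BA, B->C, C->CA

  step 0 ⇒ step 1: CCA ⇒ CA·CA·BA
    A ↦ BA
    C ↦ CA
    B ↦ C  (constrained at step 1)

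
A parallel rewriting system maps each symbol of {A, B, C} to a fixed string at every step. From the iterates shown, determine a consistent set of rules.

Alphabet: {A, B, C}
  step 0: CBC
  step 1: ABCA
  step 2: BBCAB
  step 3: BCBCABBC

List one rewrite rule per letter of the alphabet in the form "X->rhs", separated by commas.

A->B, B->BC, C->A

  step 2 ⇒ step 3: BBCAB ⇒ BC·BC·A·B·BC
    A ↦ B
    B ↦ BC
    C ↦ A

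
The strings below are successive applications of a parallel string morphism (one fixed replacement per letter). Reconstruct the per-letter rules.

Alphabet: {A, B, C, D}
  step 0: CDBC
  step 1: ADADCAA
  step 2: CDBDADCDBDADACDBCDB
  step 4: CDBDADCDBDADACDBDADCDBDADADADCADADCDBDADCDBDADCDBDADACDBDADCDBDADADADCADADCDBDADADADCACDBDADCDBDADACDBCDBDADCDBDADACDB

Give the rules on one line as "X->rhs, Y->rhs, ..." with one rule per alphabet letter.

A->CDB, B->CA, C->A, D->DAD

  step 1 ⇒ step 2: ADADCAA ⇒ CDB·DAD·CDB·DAD·A·CDB·CDB
    A ↦ CDB
    C ↦ A
    D ↦ DAD
  step 0 ⇒ step 1: CDBC ⇒ A·DAD·CA·A
    B ↦ CA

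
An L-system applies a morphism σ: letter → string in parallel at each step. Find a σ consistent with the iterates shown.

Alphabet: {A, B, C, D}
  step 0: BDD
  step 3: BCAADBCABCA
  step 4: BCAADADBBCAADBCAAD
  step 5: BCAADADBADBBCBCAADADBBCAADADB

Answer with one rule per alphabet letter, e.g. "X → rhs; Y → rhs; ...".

  step 4 ⇒ step 5: BCAADADBBCAADBCAAD ⇒ BC·A·AD·AD·B·AD·B·BC·BC·A·AD·AD·B·BC·A·AD·AD·B
    A ↦ AD
    B ↦ BC
    C ↦ A
    D ↦ B

A->AD, B->BC, C->A, D->B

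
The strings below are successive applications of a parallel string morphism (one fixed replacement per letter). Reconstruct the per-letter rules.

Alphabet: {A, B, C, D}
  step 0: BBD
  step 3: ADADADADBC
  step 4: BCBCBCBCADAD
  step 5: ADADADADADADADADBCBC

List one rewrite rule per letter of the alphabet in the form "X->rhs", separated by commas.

  step 4 ⇒ step 5: BCBCBCBCADAD ⇒ AD·AD·AD·AD·AD·AD·AD·AD·B·C·B·C
    A ↦ B
    B ↦ AD
    C ↦ AD
    D ↦ C

A->B, B->AD, C->AD, D->C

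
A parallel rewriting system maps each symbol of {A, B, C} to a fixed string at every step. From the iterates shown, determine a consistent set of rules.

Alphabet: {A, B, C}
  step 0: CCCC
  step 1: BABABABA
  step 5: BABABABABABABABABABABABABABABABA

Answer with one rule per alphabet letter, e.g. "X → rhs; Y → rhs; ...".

  step 0 ⇒ step 1: CCCC ⇒ BA·BA·BA·BA
    C ↦ BA
    A ↦ C  (constrained at step 1)
    B ↦ C  (constrained at step 1)

A->C, B->C, C->BA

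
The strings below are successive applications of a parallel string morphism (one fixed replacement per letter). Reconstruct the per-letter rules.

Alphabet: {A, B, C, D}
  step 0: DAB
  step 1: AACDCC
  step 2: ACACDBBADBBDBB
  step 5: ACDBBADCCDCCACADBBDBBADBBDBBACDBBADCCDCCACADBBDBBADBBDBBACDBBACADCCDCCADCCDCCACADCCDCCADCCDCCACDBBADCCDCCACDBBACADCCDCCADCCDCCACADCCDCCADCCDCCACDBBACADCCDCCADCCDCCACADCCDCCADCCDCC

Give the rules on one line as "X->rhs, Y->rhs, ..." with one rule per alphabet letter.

  step 1 ⇒ step 2: AACDCC ⇒ AC·AC·DBB·A·DBB·DBB
    A ↦ AC
    C ↦ DBB
    D ↦ A
  step 0 ⇒ step 1: DAB ⇒ A·AC·DCC
    B ↦ DCC

A->AC, B->DCC, C->DBB, D->A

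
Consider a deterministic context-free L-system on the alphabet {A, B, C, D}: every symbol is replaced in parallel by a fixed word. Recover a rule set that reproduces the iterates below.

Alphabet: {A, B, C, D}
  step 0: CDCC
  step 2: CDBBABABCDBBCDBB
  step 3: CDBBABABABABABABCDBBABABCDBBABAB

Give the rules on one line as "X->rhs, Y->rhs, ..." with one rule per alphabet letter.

A->AB, B->AB, C->CD, D->BB

  step 2 ⇒ step 3: CDBBABABCDBBCDBB ⇒ CD·BB·AB·AB·AB·AB·AB·AB·CD·BB·AB·AB·CD·BB·AB·AB
    A ↦ AB
    B ↦ AB
    C ↦ CD
    D ↦ BB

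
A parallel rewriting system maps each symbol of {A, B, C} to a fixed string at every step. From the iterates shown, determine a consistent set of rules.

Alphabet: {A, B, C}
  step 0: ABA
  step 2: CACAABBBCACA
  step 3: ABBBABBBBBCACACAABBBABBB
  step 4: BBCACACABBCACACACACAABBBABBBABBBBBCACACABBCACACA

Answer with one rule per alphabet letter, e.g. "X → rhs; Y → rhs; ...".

  step 3 ⇒ step 4: ABBBABBBBBCACACAABBBABBB ⇒ BB·CA·CA·CA·BB·CA·CA·CA·CA·CA·AB·BB·AB·BB·AB·BB·BB·CA·CA·CA·BB·CA·CA·CA
    A ↦ BB
    B ↦ CA
    C ↦ AB

A->BB, B->CA, C->AB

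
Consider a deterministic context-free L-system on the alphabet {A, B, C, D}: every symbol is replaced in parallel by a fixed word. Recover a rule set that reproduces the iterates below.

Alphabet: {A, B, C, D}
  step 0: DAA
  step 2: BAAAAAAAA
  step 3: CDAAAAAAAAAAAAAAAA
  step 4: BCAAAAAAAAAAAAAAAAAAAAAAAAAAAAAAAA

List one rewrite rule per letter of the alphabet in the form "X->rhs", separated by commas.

  step 3 ⇒ step 4: CDAAAAAAAAAAAAAAAA ⇒ B·C·AA·AA·AA·AA·AA·AA·AA·AA·AA·AA·AA·AA·AA·AA·AA·AA
    A ↦ AA
    C ↦ B
    D ↦ C
  step 2 ⇒ step 3: BAAAAAAAA ⇒ CD·AA·AA·AA·AA·AA·AA·AA·AA
    B ↦ CD

A->AA, B->CD, C->B, D->C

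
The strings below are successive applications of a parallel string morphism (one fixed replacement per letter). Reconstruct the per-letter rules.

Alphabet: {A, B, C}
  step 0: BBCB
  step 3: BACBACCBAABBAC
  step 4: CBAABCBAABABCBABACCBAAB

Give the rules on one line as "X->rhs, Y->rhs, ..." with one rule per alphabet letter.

A->BA, B->C, C->AB

  step 3 ⇒ step 4: BACBACCBAABBAC ⇒ C·BA·AB·C·BA·AB·AB·C·BA·BA·C·C·BA·AB
    A ↦ BA
    B ↦ C
    C ↦ AB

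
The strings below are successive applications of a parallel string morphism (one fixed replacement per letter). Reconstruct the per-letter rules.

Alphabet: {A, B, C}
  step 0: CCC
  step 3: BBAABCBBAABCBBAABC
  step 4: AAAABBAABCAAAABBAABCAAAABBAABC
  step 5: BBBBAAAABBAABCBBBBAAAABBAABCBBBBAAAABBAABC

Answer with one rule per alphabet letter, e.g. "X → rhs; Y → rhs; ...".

  step 4 ⇒ step 5: AAAABBAABCAAAABBAABCAAAABBAABC ⇒ B·B·B·B·AA·AA·B·B·AA·BC·B·B·B·B·AA·AA·B·B·AA·BC·B·B·B·B·AA·AA·B·B·AA·BC
    A ↦ B
    B ↦ AA
    C ↦ BC

A->B, B->AA, C->BC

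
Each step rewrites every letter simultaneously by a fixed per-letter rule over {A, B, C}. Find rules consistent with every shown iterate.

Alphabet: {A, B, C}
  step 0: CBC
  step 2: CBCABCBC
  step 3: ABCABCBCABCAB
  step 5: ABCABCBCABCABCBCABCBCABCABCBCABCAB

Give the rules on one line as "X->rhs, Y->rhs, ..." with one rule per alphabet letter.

  step 2 ⇒ step 3: CBCABCBC ⇒ AB·C·AB·CB·C·AB·C·AB
    A ↦ CB
    B ↦ C
    C ↦ AB

A->CB, B->C, C->AB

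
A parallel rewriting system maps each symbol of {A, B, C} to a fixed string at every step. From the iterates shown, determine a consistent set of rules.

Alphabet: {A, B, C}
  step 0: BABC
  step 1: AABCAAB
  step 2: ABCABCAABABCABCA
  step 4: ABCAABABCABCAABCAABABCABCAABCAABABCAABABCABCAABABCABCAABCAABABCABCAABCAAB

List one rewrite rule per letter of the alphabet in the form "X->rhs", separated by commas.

A->ABC, B->A, C->AB

  step 1 ⇒ step 2: AABCAAB ⇒ ABC·ABC·A·AB·ABC·ABC·A
    A ↦ ABC
    B ↦ A
    C ↦ AB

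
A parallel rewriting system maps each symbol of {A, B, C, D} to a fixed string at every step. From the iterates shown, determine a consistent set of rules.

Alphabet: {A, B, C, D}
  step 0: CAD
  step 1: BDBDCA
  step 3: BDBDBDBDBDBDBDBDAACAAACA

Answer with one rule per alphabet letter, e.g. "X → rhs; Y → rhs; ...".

  step 0 ⇒ step 1: CAD ⇒ BD·BD·CA
    A ↦ BD
    C ↦ BD
    D ↦ CA
    B ↦ AA  (constrained at step 1)

A->BD, B->AA, C->BD, D->CA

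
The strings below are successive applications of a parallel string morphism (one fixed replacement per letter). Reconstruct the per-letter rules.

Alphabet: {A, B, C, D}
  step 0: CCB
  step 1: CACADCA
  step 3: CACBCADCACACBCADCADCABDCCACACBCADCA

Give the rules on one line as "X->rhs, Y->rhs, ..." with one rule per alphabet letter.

A->CB, B->DCA, C->CA, D->BDC

  step 0 ⇒ step 1: CCB ⇒ CA·CA·DCA
    B ↦ DCA
    C ↦ CA
    A ↦ CB  (constrained at step 1)
    D ↦ BDC  (constrained at step 1)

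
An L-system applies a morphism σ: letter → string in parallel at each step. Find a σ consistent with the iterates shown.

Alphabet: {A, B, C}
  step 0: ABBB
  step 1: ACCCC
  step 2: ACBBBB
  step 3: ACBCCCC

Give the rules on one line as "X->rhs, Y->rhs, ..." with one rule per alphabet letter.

A->AC, B->C, C->B

  step 2 ⇒ step 3: ACBBBB ⇒ AC·B·C·C·C·C
    A ↦ AC
    B ↦ C
    C ↦ B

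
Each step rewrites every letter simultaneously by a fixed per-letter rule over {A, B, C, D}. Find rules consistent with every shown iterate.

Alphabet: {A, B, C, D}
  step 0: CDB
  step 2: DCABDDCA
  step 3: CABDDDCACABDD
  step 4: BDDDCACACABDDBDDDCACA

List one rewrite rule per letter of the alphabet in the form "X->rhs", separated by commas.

A->D, B->D, C->BD, D->CA

  step 3 ⇒ step 4: CABDDDCACABDD ⇒ BD·D·D·CA·CA·CA·BD·D·BD·D·D·CA·CA
    A ↦ D
    B ↦ D
    C ↦ BD
    D ↦ CA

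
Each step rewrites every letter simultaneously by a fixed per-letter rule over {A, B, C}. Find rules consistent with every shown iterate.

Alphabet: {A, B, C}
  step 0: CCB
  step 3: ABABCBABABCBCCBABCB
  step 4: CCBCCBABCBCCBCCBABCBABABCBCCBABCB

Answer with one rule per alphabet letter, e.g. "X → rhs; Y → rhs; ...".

A->C, B->CB, C->AB

  step 3 ⇒ step 4: ABABCBABABCBCCBABCB ⇒ C·CB·C·CB·AB·CB·C·CB·C·CB·AB·CB·AB·AB·CB·C·CB·AB·CB
    A ↦ C
    B ↦ CB
    C ↦ AB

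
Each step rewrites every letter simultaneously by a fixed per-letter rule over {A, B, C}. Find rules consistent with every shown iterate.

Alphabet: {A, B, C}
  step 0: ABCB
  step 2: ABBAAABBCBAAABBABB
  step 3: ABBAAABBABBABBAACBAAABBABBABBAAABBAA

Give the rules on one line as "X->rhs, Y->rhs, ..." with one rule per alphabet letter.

A->ABB, B->A, C->CBA

  step 2 ⇒ step 3: ABBAAABBCBAAABBABB ⇒ ABB·A·A·ABB·ABB·ABB·A·A·CBA·A·ABB·ABB·ABB·A·A·ABB·A·A
    A ↦ ABB
    B ↦ A
    C ↦ CBA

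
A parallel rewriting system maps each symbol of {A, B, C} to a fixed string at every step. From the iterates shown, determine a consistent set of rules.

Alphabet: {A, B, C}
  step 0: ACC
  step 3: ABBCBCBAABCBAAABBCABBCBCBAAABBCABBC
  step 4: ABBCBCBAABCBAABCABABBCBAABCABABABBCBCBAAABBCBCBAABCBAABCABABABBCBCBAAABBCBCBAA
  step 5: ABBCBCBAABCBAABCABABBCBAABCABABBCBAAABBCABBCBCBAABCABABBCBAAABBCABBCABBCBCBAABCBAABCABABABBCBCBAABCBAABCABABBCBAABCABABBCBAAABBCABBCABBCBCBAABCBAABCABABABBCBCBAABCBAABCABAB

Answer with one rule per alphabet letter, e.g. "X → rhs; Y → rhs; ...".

A->AB, B->BC, C->BAA

  step 4 ⇒ step 5: ABBCBCBAABCBAABCABABBCBAABCABABABBCBCBAAABBCBCBAABCBAABCABABABBCBCBAAABBCBCBAA ⇒ AB·BC·BC·BAA·BC·BAA·BC·AB·AB·BC·BAA·BC·AB·AB·BC·BAA·AB·BC·AB·BC·BC·BAA·BC·AB·AB·BC·BAA·AB·BC·AB·BC·AB·BC·BC·BAA·BC·BAA·BC·AB·AB·AB·BC·BC·BAA·BC·BAA·BC·AB·AB·BC·BAA·BC·AB·AB·BC·BAA·AB·BC·AB·BC·AB·BC·BC·BAA·BC·BAA·BC·AB·AB·AB·BC·BC·BAA·BC·BAA·BC·AB·AB
    A ↦ AB
    B ↦ BC
    C ↦ BAA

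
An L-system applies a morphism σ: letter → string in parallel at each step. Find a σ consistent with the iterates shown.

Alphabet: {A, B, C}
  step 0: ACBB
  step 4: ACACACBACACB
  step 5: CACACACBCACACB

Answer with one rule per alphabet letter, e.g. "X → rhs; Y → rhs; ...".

  step 4 ⇒ step 5: ACACACBACACB ⇒ C·A·C·A·C·A·CB·C·A·C·A·CB
    A ↦ C
    B ↦ CB
    C ↦ A

A->C, B->CB, C->A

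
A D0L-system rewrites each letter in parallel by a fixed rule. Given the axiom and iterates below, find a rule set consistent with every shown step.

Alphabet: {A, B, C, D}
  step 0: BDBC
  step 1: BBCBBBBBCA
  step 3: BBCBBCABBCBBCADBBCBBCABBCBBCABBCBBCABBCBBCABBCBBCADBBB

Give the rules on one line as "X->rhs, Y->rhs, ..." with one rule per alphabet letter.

  step 0 ⇒ step 1: BDBC ⇒ BBC·BBB·BBC·A
    B ↦ BBC
    C ↦ A
    D ↦ BBB
    A ↦ D  (constrained at step 1)

A->D, B->BBC, C->A, D->BBB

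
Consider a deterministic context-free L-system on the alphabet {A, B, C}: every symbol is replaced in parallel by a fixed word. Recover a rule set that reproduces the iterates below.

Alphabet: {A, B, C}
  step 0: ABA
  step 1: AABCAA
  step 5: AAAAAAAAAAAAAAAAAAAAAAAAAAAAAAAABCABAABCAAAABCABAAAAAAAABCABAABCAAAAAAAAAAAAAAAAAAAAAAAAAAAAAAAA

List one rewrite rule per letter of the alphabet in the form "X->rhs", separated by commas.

A->AA, B->BC, C->AB

  step 0 ⇒ step 1: ABA ⇒ AA·BC·AA
    A ↦ AA
    B ↦ BC
    C ↦ AB  (constrained at step 1)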